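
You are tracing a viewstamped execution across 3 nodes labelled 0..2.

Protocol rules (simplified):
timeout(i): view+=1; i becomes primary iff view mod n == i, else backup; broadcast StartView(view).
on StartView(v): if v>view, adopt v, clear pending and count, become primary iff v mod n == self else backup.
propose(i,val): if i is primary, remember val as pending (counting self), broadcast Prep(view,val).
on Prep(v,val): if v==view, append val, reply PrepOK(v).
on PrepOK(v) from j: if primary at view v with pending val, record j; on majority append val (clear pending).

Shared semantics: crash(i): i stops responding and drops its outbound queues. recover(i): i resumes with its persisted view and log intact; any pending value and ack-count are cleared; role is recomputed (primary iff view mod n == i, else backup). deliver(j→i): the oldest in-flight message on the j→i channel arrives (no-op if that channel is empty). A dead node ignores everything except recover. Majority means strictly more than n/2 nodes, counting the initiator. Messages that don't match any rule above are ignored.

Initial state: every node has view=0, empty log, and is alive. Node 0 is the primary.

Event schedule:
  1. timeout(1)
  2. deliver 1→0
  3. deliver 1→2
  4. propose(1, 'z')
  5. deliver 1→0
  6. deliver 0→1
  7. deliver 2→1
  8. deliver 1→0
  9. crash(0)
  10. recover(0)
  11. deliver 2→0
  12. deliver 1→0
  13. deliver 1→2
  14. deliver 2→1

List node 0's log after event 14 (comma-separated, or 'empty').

e1 timeout(1): 1[prim,v=1,-]
e2 deliver 1→0: 0[back,v=1,-]
e3 deliver 1→2: 2[back,v=1,-]
e4 propose(1,'z'): ·
e5 deliver 1→0: 0[back,v=1,z]
e6 deliver 0→1: 1[prim,v=1,z]
e7 deliver 2→1: ·
e8 deliver 1→0: ·
e9 crash(0): 0[✗back,v=1,z]
e10 recover(0): 0[back,v=1,z]
e11 deliver 2→0: ·
e12 deliver 1→0: ·
e13 deliver 1→2: 2[back,v=1,z]
e14 deliver 2→1: ·

z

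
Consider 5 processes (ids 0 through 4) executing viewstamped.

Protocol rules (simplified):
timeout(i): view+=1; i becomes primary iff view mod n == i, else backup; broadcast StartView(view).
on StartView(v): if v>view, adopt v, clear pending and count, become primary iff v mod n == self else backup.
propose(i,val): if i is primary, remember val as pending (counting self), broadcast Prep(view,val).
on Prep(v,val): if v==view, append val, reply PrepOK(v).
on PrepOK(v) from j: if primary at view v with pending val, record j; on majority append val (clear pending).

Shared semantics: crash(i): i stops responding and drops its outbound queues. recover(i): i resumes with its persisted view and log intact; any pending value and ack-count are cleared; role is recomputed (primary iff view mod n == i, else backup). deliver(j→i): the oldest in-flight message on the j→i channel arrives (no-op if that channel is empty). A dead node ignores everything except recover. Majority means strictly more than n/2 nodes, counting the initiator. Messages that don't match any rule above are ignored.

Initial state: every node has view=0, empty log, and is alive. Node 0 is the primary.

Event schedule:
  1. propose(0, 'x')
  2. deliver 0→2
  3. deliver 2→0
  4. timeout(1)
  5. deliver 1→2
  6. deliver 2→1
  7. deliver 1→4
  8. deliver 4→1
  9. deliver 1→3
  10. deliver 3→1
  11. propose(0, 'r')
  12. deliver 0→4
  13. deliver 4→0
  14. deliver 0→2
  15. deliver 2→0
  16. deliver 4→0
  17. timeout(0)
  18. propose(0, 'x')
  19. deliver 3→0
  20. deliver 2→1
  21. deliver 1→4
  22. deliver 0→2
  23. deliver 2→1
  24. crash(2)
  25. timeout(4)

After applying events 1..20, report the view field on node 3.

1

after 1 — propose(0,'x'): ·
after 2 — deliver 0→2: n2:back/v0/[x]
after 3 — deliver 2→0: ·
after 4 — timeout(1): n1:prim/v1/[-]
after 5 — deliver 1→2: n2:back/v1/[x]
after 6 — deliver 2→1: ·
after 7 — deliver 1→4: n4:back/v1/[-]
after 8 — deliver 4→1: ·
after 9 — deliver 1→3: n3:back/v1/[-]
after 10 — deliver 3→1: ·
after 11 — propose(0,'r'): ·
after 12 — deliver 0→4: ·
after 13 — deliver 4→0: ·
after 14 — deliver 0→2: ·
after 15 — deliver 2→0: ·
after 16 — deliver 4→0: ·
after 17 — timeout(0): n0:back/v1/[-]
after 18 — propose(0,'x'): ·
after 19 — deliver 3→0: ·
after 20 — deliver 2→1: ·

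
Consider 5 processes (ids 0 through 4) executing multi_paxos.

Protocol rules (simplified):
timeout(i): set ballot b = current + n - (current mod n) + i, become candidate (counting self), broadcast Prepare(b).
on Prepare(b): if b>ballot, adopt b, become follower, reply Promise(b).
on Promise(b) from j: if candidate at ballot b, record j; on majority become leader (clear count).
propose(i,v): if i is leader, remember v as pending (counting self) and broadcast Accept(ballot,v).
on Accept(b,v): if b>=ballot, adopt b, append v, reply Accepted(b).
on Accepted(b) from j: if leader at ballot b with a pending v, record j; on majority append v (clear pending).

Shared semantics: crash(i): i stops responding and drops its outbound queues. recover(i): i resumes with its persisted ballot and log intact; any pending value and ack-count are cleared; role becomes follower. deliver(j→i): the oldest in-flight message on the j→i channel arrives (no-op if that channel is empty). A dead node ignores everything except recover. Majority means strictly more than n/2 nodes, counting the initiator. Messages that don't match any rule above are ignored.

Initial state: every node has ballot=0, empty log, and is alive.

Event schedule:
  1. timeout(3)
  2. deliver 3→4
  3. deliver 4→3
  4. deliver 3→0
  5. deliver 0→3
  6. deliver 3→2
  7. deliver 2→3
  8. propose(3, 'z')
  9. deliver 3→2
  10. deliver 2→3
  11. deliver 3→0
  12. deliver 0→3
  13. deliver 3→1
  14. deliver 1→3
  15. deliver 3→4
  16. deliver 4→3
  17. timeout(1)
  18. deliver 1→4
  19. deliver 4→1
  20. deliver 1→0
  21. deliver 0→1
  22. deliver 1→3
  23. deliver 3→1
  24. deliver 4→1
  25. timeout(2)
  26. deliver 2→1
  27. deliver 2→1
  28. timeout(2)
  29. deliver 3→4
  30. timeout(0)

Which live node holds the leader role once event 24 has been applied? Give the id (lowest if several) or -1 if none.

[1] timeout(3) → N3(cand b8 [-])
[2] deliver 3→4 → N4(foll b8 [-])
[3] deliver 4→3 → ∅
[4] deliver 3→0 → N0(foll b8 [-])
[5] deliver 0→3 → N3(lead b8 [-])
[6] deliver 3→2 → N2(foll b8 [-])
[7] deliver 2→3 → ∅
[8] propose(3,'z') → ∅
[9] deliver 3→2 → N2(foll b8 [z])
[10] deliver 2→3 → ∅
[11] deliver 3→0 → N0(foll b8 [z])
[12] deliver 0→3 → N3(lead b8 [z])
[13] deliver 3→1 → N1(foll b8 [-])
[14] deliver 1→3 → ∅
[15] deliver 3→4 → N4(foll b8 [z])
[16] deliver 4→3 → ∅
[17] timeout(1) → N1(cand b11 [-])
[18] deliver 1→4 → N4(foll b11 [z])
[19] deliver 4→1 → ∅
[20] deliver 1→0 → N0(foll b11 [z])
[21] deliver 0→1 → N1(lead b11 [-])
[22] deliver 1→3 → N3(foll b11 [z])
[23] deliver 3→1 → ∅
[24] deliver 4→1 → ∅

1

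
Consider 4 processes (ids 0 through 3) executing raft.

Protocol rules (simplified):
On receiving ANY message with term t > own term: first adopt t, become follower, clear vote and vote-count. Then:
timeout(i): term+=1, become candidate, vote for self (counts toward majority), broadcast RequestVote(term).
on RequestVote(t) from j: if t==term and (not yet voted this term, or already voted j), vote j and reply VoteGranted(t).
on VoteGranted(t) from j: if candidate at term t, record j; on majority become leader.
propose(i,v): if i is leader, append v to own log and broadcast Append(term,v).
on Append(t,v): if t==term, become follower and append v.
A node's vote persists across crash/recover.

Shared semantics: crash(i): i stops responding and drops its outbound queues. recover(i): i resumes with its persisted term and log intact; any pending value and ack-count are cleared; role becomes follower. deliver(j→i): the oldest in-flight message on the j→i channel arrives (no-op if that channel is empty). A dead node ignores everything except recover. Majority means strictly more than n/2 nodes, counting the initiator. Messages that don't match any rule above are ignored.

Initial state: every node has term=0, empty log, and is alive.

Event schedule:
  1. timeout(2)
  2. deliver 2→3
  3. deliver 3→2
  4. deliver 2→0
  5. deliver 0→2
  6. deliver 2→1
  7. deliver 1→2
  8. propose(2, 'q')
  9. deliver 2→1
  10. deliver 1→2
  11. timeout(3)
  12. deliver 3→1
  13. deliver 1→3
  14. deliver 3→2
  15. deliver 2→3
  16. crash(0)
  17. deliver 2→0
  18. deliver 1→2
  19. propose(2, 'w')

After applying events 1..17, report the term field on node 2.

step 1 timeout(2): 2={cand,t=1,log=-}
step 2 deliver 2→3: 3={foll,t=1,log=-}
step 3 deliver 3→2: —
step 4 deliver 2→0: 0={foll,t=1,log=-}
step 5 deliver 0→2: 2={lead,t=1,log=-}
step 6 deliver 2→1: 1={foll,t=1,log=-}
step 7 deliver 1→2: —
step 8 propose(2,'q'): 2={lead,t=1,log=q}
step 9 deliver 2→1: 1={foll,t=1,log=q}
step 10 deliver 1→2: —
step 11 timeout(3): 3={cand,t=2,log=-}
step 12 deliver 3→1: 1={foll,t=2,log=q}
step 13 deliver 1→3: —
step 14 deliver 3→2: 2={foll,t=2,log=q}
step 15 deliver 2→3: —
step 16 crash(0): 0={✗foll,t=1,log=-}
step 17 deliver 2→0: —

2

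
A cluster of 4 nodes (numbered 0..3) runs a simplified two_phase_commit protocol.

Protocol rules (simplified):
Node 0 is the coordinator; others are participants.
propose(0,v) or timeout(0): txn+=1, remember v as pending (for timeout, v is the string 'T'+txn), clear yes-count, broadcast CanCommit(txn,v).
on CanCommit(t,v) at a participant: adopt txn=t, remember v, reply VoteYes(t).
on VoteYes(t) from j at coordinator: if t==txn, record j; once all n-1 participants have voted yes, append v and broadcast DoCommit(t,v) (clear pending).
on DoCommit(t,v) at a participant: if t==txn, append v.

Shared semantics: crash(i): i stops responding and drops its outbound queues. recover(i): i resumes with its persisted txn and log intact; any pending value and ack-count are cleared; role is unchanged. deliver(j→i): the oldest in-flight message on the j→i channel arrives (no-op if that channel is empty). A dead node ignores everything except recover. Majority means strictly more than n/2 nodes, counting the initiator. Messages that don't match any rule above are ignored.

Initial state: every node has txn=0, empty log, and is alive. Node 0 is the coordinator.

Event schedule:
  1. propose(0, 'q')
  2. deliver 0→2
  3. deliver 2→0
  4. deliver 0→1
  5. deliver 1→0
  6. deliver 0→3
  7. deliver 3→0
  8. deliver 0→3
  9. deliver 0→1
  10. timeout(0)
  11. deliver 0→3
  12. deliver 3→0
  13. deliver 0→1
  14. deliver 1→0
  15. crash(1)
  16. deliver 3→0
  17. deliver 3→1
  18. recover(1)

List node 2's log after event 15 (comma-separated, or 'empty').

step 1 propose(0,'q'): 0={coor,t=1,log=-}
step 2 deliver 0→2: 2={part,t=1,log=-}
step 3 deliver 2→0: —
step 4 deliver 0→1: 1={part,t=1,log=-}
step 5 deliver 1→0: —
step 6 deliver 0→3: 3={part,t=1,log=-}
step 7 deliver 3→0: 0={coor,t=1,log=q}
step 8 deliver 0→3: 3={part,t=1,log=q}
step 9 deliver 0→1: 1={part,t=1,log=q}
step 10 timeout(0): 0={coor,t=2,log=q}
step 11 deliver 0→3: 3={part,t=2,log=q}
step 12 deliver 3→0: —
step 13 deliver 0→1: 1={part,t=2,log=q}
step 14 deliver 1→0: —
step 15 crash(1): 1={✗part,t=2,log=q}

empty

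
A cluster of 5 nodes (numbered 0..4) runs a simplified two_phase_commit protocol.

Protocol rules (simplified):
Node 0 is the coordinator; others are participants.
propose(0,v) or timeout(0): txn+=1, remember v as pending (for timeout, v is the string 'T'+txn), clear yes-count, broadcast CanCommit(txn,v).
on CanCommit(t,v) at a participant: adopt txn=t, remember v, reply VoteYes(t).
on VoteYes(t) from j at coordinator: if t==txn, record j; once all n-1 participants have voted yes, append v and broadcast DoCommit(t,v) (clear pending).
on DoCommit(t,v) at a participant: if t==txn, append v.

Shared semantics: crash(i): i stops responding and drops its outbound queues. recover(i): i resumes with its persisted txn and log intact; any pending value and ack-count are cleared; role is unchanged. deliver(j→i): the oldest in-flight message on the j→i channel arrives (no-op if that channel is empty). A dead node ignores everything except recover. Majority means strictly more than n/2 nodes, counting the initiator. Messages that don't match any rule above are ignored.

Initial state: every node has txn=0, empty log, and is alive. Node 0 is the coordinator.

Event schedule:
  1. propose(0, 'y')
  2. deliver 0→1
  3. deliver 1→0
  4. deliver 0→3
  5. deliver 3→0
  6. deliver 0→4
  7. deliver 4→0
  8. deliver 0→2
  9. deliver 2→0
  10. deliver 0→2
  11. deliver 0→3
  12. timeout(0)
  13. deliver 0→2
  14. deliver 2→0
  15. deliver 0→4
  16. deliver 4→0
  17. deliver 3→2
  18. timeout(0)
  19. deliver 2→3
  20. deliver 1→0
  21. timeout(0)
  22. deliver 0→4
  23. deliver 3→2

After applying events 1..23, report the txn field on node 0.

1. propose(0,'y'):  <0:coor t1 ->
2. deliver 0→1:  <1:part t1 ->
3. deliver 1→0:  nop
4. deliver 0→3:  <3:part t1 ->
5. deliver 3→0:  nop
6. deliver 0→4:  <4:part t1 ->
7. deliver 4→0:  nop
8. deliver 0→2:  <2:part t1 ->
9. deliver 2→0:  <0:coor t1 y>
10. deliver 0→2:  <2:part t1 y>
11. deliver 0→3:  <3:part t1 y>
12. timeout(0):  <0:coor t2 y>
13. deliver 0→2:  <2:part t2 y>
14. deliver 2→0:  nop
15. deliver 0→4:  <4:part t1 y>
16. deliver 4→0:  nop
17. deliver 3→2:  nop
18. timeout(0):  <0:coor t3 y>
19. deliver 2→3:  nop
20. deliver 1→0:  nop
21. timeout(0):  <0:coor t4 y>
22. deliver 0→4:  <4:part t2 y>
23. deliver 3→2:  nop

4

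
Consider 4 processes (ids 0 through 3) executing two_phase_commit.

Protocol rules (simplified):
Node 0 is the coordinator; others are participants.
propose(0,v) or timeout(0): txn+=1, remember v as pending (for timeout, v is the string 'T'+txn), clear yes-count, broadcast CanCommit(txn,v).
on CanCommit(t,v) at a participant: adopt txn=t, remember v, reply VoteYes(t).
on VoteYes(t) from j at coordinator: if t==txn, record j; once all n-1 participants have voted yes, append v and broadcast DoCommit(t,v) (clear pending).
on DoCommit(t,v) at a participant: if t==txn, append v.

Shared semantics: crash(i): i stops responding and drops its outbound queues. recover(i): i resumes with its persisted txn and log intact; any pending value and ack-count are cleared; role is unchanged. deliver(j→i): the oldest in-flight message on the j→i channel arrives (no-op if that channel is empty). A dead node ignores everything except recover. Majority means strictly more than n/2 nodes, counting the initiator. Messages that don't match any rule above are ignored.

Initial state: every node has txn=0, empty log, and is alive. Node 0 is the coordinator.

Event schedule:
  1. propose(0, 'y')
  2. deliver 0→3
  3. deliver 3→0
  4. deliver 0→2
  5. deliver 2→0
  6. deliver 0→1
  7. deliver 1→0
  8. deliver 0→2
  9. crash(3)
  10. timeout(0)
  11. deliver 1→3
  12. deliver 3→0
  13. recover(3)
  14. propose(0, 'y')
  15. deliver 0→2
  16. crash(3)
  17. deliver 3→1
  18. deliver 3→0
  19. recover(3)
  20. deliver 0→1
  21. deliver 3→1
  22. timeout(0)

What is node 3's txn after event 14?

1

step 1 propose(0,'y'): 0={coor,t=1,log=-}
step 2 deliver 0→3: 3={part,t=1,log=-}
step 3 deliver 3→0: —
step 4 deliver 0→2: 2={part,t=1,log=-}
step 5 deliver 2→0: —
step 6 deliver 0→1: 1={part,t=1,log=-}
step 7 deliver 1→0: 0={coor,t=1,log=y}
step 8 deliver 0→2: 2={part,t=1,log=y}
step 9 crash(3): 3={✗part,t=1,log=-}
step 10 timeout(0): 0={coor,t=2,log=y}
step 11 deliver 1→3: —
step 12 deliver 3→0: —
step 13 recover(3): 3={part,t=1,log=-}
step 14 propose(0,'y'): 0={coor,t=3,log=y}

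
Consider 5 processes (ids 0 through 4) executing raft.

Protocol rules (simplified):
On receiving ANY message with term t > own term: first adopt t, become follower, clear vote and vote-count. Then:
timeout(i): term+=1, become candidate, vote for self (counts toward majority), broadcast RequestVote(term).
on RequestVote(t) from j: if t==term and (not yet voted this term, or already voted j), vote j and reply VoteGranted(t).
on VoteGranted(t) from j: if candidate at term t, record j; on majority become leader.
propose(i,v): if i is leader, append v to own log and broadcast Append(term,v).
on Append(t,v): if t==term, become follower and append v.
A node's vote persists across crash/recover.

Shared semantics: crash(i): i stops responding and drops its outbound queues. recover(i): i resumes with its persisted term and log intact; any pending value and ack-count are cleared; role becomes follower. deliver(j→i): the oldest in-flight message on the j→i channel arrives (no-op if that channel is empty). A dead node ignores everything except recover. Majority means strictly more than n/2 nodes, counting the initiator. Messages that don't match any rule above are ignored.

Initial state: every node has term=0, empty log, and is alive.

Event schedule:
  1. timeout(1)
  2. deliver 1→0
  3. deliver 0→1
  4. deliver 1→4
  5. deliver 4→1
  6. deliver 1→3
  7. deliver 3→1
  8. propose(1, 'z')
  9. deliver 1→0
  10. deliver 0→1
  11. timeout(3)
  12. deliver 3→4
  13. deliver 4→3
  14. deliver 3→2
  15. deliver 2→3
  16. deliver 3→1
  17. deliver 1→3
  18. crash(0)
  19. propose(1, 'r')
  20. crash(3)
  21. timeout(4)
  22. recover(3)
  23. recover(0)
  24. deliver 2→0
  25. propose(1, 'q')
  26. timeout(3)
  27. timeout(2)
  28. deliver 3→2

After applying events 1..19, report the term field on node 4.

e1 timeout(1): 1[cand,t=1,-]
e2 deliver 1→0: 0[foll,t=1,-]
e3 deliver 0→1: ·
e4 deliver 1→4: 4[foll,t=1,-]
e5 deliver 4→1: 1[lead,t=1,-]
e6 deliver 1→3: 3[foll,t=1,-]
e7 deliver 3→1: ·
e8 propose(1,'z'): 1[lead,t=1,z]
e9 deliver 1→0: 0[foll,t=1,z]
e10 deliver 0→1: ·
e11 timeout(3): 3[cand,t=2,-]
e12 deliver 3→4: 4[foll,t=2,-]
e13 deliver 4→3: ·
e14 deliver 3→2: 2[foll,t=2,-]
e15 deliver 2→3: 3[lead,t=2,-]
e16 deliver 3→1: 1[foll,t=2,z]
e17 deliver 1→3: ·
e18 crash(0): 0[✗foll,t=1,z]
e19 propose(1,'r'): ·

2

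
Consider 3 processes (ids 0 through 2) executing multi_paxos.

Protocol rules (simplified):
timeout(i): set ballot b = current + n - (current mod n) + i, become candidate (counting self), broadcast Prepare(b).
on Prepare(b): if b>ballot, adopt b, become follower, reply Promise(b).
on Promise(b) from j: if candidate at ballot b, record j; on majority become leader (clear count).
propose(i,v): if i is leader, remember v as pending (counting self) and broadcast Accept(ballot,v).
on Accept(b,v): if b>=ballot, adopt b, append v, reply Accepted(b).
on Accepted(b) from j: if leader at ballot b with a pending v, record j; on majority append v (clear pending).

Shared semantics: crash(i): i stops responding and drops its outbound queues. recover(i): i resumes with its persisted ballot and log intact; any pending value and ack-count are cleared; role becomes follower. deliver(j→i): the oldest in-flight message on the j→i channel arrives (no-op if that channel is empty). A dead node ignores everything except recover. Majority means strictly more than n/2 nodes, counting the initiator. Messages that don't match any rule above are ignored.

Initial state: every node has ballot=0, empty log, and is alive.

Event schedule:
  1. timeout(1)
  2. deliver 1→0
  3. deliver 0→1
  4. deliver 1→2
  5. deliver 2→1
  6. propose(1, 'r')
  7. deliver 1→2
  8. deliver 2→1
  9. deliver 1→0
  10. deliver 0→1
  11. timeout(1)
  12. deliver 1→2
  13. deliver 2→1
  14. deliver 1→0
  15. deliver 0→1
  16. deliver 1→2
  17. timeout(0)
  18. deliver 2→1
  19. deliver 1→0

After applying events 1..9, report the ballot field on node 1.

step 1 timeout(1): 1={cand,b=4,log=-}
step 2 deliver 1→0: 0={foll,b=4,log=-}
step 3 deliver 0→1: 1={lead,b=4,log=-}
step 4 deliver 1→2: 2={foll,b=4,log=-}
step 5 deliver 2→1: —
step 6 propose(1,'r'): —
step 7 deliver 1→2: 2={foll,b=4,log=r}
step 8 deliver 2→1: 1={lead,b=4,log=r}
step 9 deliver 1→0: 0={foll,b=4,log=r}

4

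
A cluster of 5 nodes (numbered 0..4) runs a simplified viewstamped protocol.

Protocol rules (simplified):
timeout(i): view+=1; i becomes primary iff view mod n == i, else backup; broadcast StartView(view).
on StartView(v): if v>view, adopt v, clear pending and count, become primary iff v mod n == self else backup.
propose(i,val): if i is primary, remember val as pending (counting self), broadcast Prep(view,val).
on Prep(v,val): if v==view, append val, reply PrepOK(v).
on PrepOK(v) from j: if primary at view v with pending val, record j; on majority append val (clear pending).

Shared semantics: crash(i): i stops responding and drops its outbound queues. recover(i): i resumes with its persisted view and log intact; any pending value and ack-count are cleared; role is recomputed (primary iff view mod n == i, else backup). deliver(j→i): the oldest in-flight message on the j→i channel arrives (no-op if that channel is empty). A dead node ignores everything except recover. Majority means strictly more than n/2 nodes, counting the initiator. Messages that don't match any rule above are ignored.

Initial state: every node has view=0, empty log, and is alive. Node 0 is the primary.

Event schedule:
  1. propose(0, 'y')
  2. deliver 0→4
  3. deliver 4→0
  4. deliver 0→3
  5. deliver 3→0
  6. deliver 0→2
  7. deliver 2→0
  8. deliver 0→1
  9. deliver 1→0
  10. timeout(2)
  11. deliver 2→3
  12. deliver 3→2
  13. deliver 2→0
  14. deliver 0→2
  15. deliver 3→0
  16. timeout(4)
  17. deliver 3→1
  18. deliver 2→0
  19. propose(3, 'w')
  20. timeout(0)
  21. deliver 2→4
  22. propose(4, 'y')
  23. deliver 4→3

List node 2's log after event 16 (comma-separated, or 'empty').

y

e1 propose(0,'y'): ·
e2 deliver 0→4: 4[back,v=0,y]
e3 deliver 4→0: ·
e4 deliver 0→3: 3[back,v=0,y]
e5 deliver 3→0: 0[prim,v=0,y]
e6 deliver 0→2: 2[back,v=0,y]
e7 deliver 2→0: ·
e8 deliver 0→1: 1[back,v=0,y]
e9 deliver 1→0: ·
e10 timeout(2): 2[back,v=1,y]
e11 deliver 2→3: 3[back,v=1,y]
e12 deliver 3→2: ·
e13 deliver 2→0: 0[back,v=1,y]
e14 deliver 0→2: ·
e15 deliver 3→0: ·
e16 timeout(4): 4[back,v=1,y]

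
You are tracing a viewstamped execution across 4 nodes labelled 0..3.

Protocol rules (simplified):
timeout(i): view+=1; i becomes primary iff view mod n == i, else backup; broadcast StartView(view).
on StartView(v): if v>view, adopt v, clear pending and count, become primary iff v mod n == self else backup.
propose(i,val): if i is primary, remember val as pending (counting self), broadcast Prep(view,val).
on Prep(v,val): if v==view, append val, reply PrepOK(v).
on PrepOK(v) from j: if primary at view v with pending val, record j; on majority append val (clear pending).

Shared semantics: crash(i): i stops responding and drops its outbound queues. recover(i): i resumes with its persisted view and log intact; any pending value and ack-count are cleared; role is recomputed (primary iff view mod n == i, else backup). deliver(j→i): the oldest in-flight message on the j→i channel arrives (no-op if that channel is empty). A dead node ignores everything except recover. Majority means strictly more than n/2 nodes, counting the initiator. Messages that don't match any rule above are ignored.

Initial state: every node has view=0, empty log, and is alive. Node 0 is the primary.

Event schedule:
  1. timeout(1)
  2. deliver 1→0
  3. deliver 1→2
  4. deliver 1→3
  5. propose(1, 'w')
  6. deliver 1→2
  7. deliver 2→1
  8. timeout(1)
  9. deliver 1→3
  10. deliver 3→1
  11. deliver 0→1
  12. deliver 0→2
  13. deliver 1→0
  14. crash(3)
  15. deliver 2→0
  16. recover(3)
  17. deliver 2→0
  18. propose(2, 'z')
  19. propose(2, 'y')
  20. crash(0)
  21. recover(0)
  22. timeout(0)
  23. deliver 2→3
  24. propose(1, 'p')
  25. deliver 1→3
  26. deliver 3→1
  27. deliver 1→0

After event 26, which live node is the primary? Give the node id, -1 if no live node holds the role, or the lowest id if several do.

[1] timeout(1) → N1(prim v1 [-])
[2] deliver 1→0 → N0(back v1 [-])
[3] deliver 1→2 → N2(back v1 [-])
[4] deliver 1→3 → N3(back v1 [-])
[5] propose(1,'w') → ∅
[6] deliver 1→2 → N2(back v1 [w])
[7] deliver 2→1 → ∅
[8] timeout(1) → N1(back v2 [-])
[9] deliver 1→3 → N3(back v1 [w])
[10] deliver 3→1 → ∅
[11] deliver 0→1 → ∅
[12] deliver 0→2 → ∅
[13] deliver 1→0 → N0(back v1 [w])
[14] crash(3) → N3(✗back v1 [w])
[15] deliver 2→0 → ∅
[16] recover(3) → N3(back v1 [w])
[17] deliver 2→0 → ∅
[18] propose(2,'z') → ∅
[19] propose(2,'y') → ∅
[20] crash(0) → N0(✗back v1 [w])
[21] recover(0) → N0(back v1 [w])
[22] timeout(0) → N0(back v2 [w])
[23] deliver 2→3 → ∅
[24] propose(1,'p') → ∅
[25] deliver 1→3 → N3(back v2 [w])
[26] deliver 3→1 → ∅

-1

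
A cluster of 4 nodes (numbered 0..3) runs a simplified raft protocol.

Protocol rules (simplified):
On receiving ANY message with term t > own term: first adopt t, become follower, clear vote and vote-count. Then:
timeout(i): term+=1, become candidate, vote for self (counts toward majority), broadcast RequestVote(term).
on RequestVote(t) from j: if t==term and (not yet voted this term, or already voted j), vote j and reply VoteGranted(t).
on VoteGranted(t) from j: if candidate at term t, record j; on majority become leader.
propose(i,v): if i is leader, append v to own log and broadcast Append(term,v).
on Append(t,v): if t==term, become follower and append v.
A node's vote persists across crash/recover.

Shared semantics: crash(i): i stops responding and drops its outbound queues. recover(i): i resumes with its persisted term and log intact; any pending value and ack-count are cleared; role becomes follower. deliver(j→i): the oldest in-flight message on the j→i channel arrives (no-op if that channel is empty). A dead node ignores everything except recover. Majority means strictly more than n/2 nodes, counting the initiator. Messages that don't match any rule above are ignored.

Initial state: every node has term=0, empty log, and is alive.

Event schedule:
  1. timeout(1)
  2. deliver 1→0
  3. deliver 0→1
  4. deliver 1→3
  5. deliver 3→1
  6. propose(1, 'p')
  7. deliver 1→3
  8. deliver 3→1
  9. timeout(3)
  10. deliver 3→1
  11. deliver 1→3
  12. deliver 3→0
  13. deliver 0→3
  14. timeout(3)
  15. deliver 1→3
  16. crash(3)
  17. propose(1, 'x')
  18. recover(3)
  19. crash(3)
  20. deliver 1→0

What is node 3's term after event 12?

1. timeout(1):  <1:cand t1 ->
2. deliver 1→0:  <0:foll t1 ->
3. deliver 0→1:  nop
4. deliver 1→3:  <3:foll t1 ->
5. deliver 3→1:  <1:lead t1 ->
6. propose(1,'p'):  <1:lead t1 p>
7. deliver 1→3:  <3:foll t1 p>
8. deliver 3→1:  nop
9. timeout(3):  <3:cand t2 p>
10. deliver 3→1:  <1:foll t2 p>
11. deliver 1→3:  nop
12. deliver 3→0:  <0:foll t2 ->

2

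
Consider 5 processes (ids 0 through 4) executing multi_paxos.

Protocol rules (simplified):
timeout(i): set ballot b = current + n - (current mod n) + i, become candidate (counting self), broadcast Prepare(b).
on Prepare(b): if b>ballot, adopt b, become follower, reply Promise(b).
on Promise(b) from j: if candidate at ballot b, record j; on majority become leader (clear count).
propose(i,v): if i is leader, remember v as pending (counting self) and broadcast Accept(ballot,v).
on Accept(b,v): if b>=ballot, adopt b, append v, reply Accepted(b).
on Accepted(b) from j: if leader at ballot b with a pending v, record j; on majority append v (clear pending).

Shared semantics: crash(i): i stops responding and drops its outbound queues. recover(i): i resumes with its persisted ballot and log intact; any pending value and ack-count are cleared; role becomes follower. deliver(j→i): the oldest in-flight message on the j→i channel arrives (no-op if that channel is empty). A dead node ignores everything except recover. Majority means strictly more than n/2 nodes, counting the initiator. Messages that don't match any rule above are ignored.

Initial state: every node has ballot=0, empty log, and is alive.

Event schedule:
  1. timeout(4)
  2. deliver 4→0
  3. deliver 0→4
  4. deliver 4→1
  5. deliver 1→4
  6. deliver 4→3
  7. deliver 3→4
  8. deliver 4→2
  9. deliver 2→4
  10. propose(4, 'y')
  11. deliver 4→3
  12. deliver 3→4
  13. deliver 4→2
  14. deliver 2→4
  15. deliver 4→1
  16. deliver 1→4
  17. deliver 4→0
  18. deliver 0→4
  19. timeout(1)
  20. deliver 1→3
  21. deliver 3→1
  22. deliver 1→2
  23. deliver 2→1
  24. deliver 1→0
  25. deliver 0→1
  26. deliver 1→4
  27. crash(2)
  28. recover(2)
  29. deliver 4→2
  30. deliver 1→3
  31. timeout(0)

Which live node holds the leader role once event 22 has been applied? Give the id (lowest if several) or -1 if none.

step 1 timeout(4): 4={cand,b=9,log=-}
step 2 deliver 4→0: 0={foll,b=9,log=-}
step 3 deliver 0→4: —
step 4 deliver 4→1: 1={foll,b=9,log=-}
step 5 deliver 1→4: 4={lead,b=9,log=-}
step 6 deliver 4→3: 3={foll,b=9,log=-}
step 7 deliver 3→4: —
step 8 deliver 4→2: 2={foll,b=9,log=-}
step 9 deliver 2→4: —
step 10 propose(4,'y'): —
step 11 deliver 4→3: 3={foll,b=9,log=y}
step 12 deliver 3→4: —
step 13 deliver 4→2: 2={foll,b=9,log=y}
step 14 deliver 2→4: 4={lead,b=9,log=y}
step 15 deliver 4→1: 1={foll,b=9,log=y}
step 16 deliver 1→4: —
step 17 deliver 4→0: 0={foll,b=9,log=y}
step 18 deliver 0→4: —
step 19 timeout(1): 1={cand,b=11,log=y}
step 20 deliver 1→3: 3={foll,b=11,log=y}
step 21 deliver 3→1: —
step 22 deliver 1→2: 2={foll,b=11,log=y}

4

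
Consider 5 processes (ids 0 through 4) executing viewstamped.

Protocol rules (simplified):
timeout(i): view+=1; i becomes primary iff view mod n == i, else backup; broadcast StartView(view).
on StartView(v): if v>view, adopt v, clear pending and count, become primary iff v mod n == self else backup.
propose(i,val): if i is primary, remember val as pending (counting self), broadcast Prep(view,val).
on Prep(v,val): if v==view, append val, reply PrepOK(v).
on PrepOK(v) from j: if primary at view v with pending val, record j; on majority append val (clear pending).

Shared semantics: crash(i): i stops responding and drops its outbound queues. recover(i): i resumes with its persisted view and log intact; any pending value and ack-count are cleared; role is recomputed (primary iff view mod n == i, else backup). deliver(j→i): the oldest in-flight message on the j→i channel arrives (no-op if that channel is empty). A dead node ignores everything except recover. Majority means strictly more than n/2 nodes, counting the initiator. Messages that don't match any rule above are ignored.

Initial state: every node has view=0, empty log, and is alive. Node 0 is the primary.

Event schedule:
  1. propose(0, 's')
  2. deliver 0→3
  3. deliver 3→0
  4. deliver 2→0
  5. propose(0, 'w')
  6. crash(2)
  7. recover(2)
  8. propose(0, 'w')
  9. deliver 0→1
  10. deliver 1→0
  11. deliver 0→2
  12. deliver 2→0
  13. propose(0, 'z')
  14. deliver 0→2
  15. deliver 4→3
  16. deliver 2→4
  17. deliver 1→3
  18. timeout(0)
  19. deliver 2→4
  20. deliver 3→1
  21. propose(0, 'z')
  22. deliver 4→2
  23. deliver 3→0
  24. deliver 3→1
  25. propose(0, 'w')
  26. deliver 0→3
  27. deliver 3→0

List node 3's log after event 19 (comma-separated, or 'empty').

s

[1] propose(0,'s') → ∅
[2] deliver 0→3 → N3(back v0 [s])
[3] deliver 3→0 → ∅
[4] deliver 2→0 → ∅
[5] propose(0,'w') → ∅
[6] crash(2) → N2(✗back v0 [-])
[7] recover(2) → N2(back v0 [-])
[8] propose(0,'w') → ∅
[9] deliver 0→1 → N1(back v0 [s])
[10] deliver 1→0 → ∅
[11] deliver 0→2 → N2(back v0 [s])
[12] deliver 2→0 → N0(prim v0 [w])
[13] propose(0,'z') → ∅
[14] deliver 0→2 → N2(back v0 [s,w])
[15] deliver 4→3 → ∅
[16] deliver 2→4 → ∅
[17] deliver 1→3 → ∅
[18] timeout(0) → N0(back v1 [w])
[19] deliver 2→4 → ∅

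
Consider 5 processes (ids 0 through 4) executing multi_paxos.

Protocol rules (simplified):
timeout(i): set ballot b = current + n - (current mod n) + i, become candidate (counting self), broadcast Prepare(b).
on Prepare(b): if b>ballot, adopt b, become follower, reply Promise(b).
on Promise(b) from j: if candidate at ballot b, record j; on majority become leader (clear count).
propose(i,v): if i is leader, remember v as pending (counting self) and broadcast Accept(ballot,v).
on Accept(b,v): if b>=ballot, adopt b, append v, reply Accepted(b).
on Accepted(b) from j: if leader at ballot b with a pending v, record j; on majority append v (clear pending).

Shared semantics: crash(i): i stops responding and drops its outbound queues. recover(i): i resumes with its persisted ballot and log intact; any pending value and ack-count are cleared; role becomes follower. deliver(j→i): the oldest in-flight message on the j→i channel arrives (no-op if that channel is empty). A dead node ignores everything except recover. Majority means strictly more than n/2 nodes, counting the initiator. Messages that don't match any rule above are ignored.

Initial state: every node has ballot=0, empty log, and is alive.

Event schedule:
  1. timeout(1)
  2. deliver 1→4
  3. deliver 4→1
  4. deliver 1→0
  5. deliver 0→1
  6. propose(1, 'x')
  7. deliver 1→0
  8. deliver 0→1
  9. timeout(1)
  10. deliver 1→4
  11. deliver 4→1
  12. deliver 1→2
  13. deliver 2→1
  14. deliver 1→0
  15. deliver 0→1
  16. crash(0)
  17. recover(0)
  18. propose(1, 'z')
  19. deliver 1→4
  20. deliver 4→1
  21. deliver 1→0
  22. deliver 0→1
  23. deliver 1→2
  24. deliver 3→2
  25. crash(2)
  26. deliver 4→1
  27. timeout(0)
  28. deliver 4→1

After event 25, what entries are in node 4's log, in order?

after 1 — timeout(1): n1:cand/b6/[-]
after 2 — deliver 1→4: n4:foll/b6/[-]
after 3 — deliver 4→1: ·
after 4 — deliver 1→0: n0:foll/b6/[-]
after 5 — deliver 0→1: n1:lead/b6/[-]
after 6 — propose(1,'x'): ·
after 7 — deliver 1→0: n0:foll/b6/[x]
after 8 — deliver 0→1: ·
after 9 — timeout(1): n1:cand/b11/[-]
after 10 — deliver 1→4: n4:foll/b6/[x]
after 11 — deliver 4→1: ·
after 12 — deliver 1→2: n2:foll/b6/[-]
after 13 — deliver 2→1: ·
after 14 — deliver 1→0: n0:foll/b11/[x]
after 15 — deliver 0→1: ·
after 16 — crash(0): n0:✗foll/b11/[x]
after 17 — recover(0): n0:foll/b11/[x]
after 18 — propose(1,'z'): ·
after 19 — deliver 1→4: n4:foll/b11/[x]
after 20 — deliver 4→1: n1:lead/b11/[-]
after 21 — deliver 1→0: ·
after 22 — deliver 0→1: ·
after 23 — deliver 1→2: n2:foll/b6/[x]
after 24 — deliver 3→2: ·
after 25 — crash(2): n2:✗foll/b6/[x]

x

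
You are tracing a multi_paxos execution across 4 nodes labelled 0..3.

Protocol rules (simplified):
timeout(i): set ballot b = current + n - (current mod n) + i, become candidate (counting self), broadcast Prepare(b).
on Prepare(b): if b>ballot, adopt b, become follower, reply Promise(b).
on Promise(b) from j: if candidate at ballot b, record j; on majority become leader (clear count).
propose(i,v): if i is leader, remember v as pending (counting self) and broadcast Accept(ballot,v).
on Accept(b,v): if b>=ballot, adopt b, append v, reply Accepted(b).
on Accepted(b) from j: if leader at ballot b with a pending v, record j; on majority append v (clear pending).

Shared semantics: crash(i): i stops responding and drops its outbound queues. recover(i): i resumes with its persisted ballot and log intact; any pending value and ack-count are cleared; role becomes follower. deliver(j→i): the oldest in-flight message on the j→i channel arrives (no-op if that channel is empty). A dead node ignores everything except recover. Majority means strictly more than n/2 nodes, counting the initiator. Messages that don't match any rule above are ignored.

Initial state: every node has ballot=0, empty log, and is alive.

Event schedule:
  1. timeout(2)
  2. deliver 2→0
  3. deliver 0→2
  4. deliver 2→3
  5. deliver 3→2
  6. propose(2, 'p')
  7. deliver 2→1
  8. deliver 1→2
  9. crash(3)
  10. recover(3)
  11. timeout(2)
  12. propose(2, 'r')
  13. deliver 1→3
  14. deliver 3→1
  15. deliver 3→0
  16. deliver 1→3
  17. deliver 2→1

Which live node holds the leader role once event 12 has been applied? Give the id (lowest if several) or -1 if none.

step 1 timeout(2): 2={cand,b=6,log=-}
step 2 deliver 2→0: 0={foll,b=6,log=-}
step 3 deliver 0→2: —
step 4 deliver 2→3: 3={foll,b=6,log=-}
step 5 deliver 3→2: 2={lead,b=6,log=-}
step 6 propose(2,'p'): —
step 7 deliver 2→1: 1={foll,b=6,log=-}
step 8 deliver 1→2: —
step 9 crash(3): 3={✗foll,b=6,log=-}
step 10 recover(3): 3={foll,b=6,log=-}
step 11 timeout(2): 2={cand,b=10,log=-}
step 12 propose(2,'r'): —

-1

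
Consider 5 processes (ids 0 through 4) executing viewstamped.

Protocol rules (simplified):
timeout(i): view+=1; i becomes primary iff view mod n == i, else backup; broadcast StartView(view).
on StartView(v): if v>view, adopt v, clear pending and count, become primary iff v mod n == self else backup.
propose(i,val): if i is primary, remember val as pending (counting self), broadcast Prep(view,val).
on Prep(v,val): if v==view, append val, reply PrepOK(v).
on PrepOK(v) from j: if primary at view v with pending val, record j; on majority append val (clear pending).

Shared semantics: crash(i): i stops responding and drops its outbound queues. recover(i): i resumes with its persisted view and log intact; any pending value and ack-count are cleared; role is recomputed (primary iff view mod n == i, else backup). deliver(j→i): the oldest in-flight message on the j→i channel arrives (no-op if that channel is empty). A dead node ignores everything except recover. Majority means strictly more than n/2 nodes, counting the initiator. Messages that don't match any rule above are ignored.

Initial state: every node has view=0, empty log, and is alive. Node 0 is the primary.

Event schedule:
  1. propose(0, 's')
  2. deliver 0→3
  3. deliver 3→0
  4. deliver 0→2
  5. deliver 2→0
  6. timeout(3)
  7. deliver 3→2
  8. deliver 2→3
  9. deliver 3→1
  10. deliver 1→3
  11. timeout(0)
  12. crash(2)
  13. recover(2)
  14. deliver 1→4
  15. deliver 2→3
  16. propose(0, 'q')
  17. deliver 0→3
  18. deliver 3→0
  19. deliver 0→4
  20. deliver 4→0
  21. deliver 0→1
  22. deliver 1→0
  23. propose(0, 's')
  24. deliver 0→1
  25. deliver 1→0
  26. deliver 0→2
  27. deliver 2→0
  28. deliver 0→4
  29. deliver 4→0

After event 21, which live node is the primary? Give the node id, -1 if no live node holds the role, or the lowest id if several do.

1

step 1 propose(0,'s'): —
step 2 deliver 0→3: 3={back,v=0,log=s}
step 3 deliver 3→0: —
step 4 deliver 0→2: 2={back,v=0,log=s}
step 5 deliver 2→0: 0={prim,v=0,log=s}
step 6 timeout(3): 3={back,v=1,log=s}
step 7 deliver 3→2: 2={back,v=1,log=s}
step 8 deliver 2→3: —
step 9 deliver 3→1: 1={prim,v=1,log=-}
step 10 deliver 1→3: —
step 11 timeout(0): 0={back,v=1,log=s}
step 12 crash(2): 2={✗back,v=1,log=s}
step 13 recover(2): 2={back,v=1,log=s}
step 14 deliver 1→4: —
step 15 deliver 2→3: —
step 16 propose(0,'q'): —
step 17 deliver 0→3: —
step 18 deliver 3→0: —
step 19 deliver 0→4: 4={back,v=0,log=s}
step 20 deliver 4→0: —
step 21 deliver 0→1: —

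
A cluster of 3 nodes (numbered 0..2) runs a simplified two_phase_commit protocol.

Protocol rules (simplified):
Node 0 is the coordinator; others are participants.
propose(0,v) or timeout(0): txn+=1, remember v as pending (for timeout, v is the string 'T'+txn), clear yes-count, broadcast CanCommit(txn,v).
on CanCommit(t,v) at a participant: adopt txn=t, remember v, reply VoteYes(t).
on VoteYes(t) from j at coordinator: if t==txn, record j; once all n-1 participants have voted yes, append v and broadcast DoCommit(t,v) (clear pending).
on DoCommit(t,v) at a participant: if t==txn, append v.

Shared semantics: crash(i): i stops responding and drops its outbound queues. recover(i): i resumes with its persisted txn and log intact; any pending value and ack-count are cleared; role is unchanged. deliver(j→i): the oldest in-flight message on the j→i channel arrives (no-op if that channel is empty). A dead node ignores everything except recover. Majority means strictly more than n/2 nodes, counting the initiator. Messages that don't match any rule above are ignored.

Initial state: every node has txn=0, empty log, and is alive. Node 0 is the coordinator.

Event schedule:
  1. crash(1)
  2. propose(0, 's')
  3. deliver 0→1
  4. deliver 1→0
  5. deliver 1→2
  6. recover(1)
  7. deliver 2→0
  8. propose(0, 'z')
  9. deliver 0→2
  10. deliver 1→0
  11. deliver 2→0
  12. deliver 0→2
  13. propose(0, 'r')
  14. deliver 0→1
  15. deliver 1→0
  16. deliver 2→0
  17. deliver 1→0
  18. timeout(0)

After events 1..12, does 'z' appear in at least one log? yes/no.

no

[1] crash(1) → N1(✗part t0 [-])
[2] propose(0,'s') → N0(coor t1 [-])
[3] deliver 0→1 → ∅
[4] deliver 1→0 → ∅
[5] deliver 1→2 → ∅
[6] recover(1) → N1(part t0 [-])
[7] deliver 2→0 → ∅
[8] propose(0,'z') → N0(coor t2 [-])
[9] deliver 0→2 → N2(part t1 [-])
[10] deliver 1→0 → ∅
[11] deliver 2→0 → ∅
[12] deliver 0→2 → N2(part t2 [-])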